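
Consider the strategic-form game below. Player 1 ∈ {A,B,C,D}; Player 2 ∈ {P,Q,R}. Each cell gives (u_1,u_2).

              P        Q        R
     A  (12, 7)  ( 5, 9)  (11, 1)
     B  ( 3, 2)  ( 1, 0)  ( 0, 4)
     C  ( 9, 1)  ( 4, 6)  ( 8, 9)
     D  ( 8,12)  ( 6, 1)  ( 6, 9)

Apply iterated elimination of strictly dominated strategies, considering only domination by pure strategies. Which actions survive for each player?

P1 drop B (A beats it: P:12>3 Q:5>1 R:11>0)
P1 drop C (A beats it: P:12>9 Q:5>4 R:11>8)
P2 drop R (P beats it: A:7>1 D:12>9)
P1→{A,D} P2→{P,Q}

Remaining: P1:{A,D} P2:{P,Q}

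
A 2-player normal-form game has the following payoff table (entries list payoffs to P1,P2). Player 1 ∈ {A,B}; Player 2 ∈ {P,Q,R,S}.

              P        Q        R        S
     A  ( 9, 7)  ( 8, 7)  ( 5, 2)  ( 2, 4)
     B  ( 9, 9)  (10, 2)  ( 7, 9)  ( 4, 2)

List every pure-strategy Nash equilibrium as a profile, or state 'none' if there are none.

(A,P): NE
(A,Q): not NE [P1→B gives 10>8]
(A,R): not NE [P1→B gives 7>5; P2→Q gives 7>2]
(A,S): not NE [P1→B gives 4>2; P2→Q gives 7>4]
(B,P): NE
(B,Q): not NE [P2→R gives 9>2]
(B,R): NE
(B,S): not NE [P2→R gives 9>2]

NE set: (A,P), (B,P), (B,R)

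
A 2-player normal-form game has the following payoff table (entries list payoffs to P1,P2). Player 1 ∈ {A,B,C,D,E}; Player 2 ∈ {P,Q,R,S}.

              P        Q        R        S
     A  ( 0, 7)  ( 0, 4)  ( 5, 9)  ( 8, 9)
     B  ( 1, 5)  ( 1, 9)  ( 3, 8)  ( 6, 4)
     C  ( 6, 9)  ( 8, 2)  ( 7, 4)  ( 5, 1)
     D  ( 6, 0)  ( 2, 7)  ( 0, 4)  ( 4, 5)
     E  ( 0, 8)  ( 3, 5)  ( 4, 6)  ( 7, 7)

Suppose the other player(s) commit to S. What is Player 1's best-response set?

u_1(A vs S) = 8
u_1(B vs S) = 6
u_1(C vs S) = 5
u_1(D vs S) = 4
u_1(E vs S) = 7
max payoff 8 at {A}

P1 best: {A}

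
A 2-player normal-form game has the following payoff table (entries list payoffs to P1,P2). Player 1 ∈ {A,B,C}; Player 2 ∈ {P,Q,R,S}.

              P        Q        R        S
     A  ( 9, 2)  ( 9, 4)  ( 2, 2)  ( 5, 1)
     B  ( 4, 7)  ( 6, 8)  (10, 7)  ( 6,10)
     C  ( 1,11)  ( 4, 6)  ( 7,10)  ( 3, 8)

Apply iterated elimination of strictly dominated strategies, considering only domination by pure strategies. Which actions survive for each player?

P1 drop C (B beats it: P:4>1 Q:6>4 R:10>7 S:6>3)
P2 drop P (Q beats it: A:4>2 B:8>7)
P2 drop R (Q beats it: A:4>2 B:8>7)
P1→{A,B} P2→{Q,S}

IESDS → P1:{A,B} P2:{Q,S}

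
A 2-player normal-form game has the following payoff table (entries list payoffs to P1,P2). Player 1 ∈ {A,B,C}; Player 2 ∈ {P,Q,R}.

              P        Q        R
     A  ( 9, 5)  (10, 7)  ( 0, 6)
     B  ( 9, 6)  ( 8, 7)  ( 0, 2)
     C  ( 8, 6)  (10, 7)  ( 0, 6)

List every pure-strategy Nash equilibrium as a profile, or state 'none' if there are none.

PSNE = {(A,Q), (C,Q)}

(A,P): not NE [P2→Q gives 7>5]
(A,Q): NE
(A,R): not NE [P2→Q gives 7>6]
(B,P): not NE [P2→Q gives 7>6]
(B,Q): not NE [P1→C gives 10>8]
(B,R): not NE [P2→Q gives 7>2]
(C,P): not NE [P1→B gives 9>8; P2→Q gives 7>6]
(C,Q): NE
(C,R): not NE [P2→Q gives 7>6]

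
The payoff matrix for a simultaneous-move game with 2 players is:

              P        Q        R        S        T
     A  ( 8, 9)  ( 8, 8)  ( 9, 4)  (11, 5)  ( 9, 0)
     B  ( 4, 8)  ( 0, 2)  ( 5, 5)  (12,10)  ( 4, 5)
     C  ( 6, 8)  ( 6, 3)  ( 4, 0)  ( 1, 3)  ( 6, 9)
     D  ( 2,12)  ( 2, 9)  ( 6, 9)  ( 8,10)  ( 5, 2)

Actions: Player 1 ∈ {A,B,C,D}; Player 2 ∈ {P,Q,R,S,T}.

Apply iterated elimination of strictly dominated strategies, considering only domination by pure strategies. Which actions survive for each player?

P1 drop C (A beats it: P:8>6 Q:8>6 R:9>4 S:11>1 T:9>6)
P1 drop D (A beats it: P:8>2 Q:8>2 R:9>6 S:11>8 T:9>5)
P2 drop Q (P beats it: A:9>8 B:8>2)
P2 drop R (P beats it: A:9>4 B:8>5)
P2 drop T (P beats it: A:9>0 B:8>5)
P1→{A,B} P2→{P,S}

Survivors P1:{A,B} P2:{P,S}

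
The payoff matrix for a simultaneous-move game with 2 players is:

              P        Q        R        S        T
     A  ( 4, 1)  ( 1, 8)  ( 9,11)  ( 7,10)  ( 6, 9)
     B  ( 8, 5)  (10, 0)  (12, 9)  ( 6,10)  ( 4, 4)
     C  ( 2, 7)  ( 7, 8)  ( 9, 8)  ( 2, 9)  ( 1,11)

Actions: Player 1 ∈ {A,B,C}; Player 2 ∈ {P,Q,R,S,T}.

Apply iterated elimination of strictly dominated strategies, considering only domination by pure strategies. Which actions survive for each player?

Survivors P1:{A,B} P2:{R,S}

P1 drop C (B beats it: P:8>2 Q:10>7 R:12>9 S:6>2 T:4>1)
P2 drop P (R beats it: A:11>1 B:9>5)
P2 drop Q (R beats it: A:11>8 B:9>0)
P2 drop T (R beats it: A:11>9 B:9>4)
P1→{A,B} P2→{R,S}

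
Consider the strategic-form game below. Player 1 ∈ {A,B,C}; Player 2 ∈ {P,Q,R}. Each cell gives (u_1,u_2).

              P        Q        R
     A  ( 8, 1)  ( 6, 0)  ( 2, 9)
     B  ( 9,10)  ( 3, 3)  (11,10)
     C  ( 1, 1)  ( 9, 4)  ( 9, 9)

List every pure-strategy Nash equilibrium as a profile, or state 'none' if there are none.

(A,P): not NE [P1→B gives 9>8; P2→R gives 9>1]
(A,Q): not NE [P1→C gives 9>6; P2→R gives 9>0]
(A,R): not NE [P1→B gives 11>2]
(B,P): NE
(B,Q): not NE [P1→C gives 9>3; P2→R gives 10>3]
(B,R): NE
(C,P): not NE [P1→B gives 9>1; P2→R gives 9>1]
(C,Q): not NE [P2→R gives 9>4]
(C,R): not NE [P1→B gives 11>9]

NE set: (B,P), (B,R)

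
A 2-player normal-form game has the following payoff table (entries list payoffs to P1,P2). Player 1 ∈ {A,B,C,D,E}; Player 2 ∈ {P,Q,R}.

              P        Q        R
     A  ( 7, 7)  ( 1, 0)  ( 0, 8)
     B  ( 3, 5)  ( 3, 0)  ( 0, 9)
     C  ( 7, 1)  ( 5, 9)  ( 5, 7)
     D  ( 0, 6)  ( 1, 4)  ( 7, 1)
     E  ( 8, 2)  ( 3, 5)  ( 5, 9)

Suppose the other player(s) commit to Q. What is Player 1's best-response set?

BR_1 = {C}

u_1(A vs Q) = 1
u_1(B vs Q) = 3
u_1(C vs Q) = 5
u_1(D vs Q) = 1
u_1(E vs Q) = 3
max payoff 5 at {C}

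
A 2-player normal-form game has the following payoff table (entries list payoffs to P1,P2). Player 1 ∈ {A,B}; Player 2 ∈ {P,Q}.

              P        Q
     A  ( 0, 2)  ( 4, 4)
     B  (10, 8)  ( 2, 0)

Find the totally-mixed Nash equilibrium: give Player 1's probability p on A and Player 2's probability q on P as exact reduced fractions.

P1 indiff ⇒ q·0+(1-q)·4 = q·10+(1-q)·2 ⇒ q(-10) = (1-q)(-2) ⇒ q = 1/6
P2 indiff ⇒ p·2+(1-p)·8 = p·4+(1-p)·0 ⇒ p(-2) = (1-p)(-8) ⇒ p = 4/5

(p,q) = (4/5, 1/6)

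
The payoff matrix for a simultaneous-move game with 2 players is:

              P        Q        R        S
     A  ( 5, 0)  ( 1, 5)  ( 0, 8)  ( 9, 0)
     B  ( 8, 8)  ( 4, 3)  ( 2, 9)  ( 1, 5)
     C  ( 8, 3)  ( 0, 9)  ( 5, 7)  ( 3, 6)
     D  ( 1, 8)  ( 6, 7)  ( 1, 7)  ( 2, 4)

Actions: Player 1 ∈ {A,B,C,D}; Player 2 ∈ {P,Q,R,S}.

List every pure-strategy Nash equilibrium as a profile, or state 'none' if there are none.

(A,P): not NE [P1→C gives 8>5; P2→R gives 8>0]
(A,Q): not NE [P1→D gives 6>1; P2→R gives 8>5]
(A,R): not NE [P1→C gives 5>0]
(A,S): not NE [P2→R gives 8>0]
(B,P): not NE [P2→R gives 9>8]
(B,Q): not NE [P1→D gives 6>4; P2→R gives 9>3]
(B,R): not NE [P1→C gives 5>2]
(B,S): not NE [P1→A gives 9>1; P2→R gives 9>5]
(C,P): not NE [P2→Q gives 9>3]
(C,Q): not NE [P1→D gives 6>0]
(C,R): not NE [P2→Q gives 9>7]
(C,S): not NE [P1→A gives 9>3; P2→Q gives 9>6]
(D,P): not NE [P1→C gives 8>1]
(D,Q): not NE [P2→P gives 8>7]
(D,R): not NE [P1→C gives 5>1; P2→P gives 8>7]
(D,S): not NE [P1→A gives 9>2; P2→P gives 8>4]

PSNE: ∅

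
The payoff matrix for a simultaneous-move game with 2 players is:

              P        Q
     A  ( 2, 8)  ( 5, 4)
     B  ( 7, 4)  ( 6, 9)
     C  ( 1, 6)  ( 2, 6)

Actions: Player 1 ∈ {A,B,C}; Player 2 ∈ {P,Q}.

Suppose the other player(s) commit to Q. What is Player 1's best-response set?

BR_1 = {B}

u_1(A vs Q) = 5
u_1(B vs Q) = 6
u_1(C vs Q) = 2
max payoff 6 at {B}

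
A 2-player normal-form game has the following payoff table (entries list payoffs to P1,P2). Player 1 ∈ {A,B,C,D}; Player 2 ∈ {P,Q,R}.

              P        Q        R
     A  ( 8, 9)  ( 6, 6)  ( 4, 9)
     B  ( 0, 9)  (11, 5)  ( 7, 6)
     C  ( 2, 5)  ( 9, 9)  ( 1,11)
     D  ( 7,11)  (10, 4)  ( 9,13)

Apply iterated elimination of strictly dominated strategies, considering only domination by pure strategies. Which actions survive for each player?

P1 drop C (D beats it: P:7>2 Q:10>9 R:9>1)
P2 drop Q (P beats it: A:9>6 B:9>5 D:11>4)
P1 drop B (D beats it: P:7>0 R:9>7)
P1→{A,D} P2→{P,R}

Remaining: P1:{A,D} P2:{P,R}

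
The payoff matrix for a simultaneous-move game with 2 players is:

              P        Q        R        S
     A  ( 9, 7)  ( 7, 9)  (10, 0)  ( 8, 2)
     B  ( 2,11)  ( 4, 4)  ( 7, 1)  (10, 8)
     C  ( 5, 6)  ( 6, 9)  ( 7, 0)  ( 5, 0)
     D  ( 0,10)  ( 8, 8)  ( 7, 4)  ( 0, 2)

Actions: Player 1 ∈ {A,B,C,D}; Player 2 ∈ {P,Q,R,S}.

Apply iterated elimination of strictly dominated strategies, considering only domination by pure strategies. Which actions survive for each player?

IESDS → P1:{A,D} P2:{P,Q}

P1 drop C (A beats it: P:9>5 Q:7>6 R:10>7 S:8>5)
P2 drop R (P beats it: A:7>0 B:11>1 D:10>4)
P2 drop S (P beats it: A:7>2 B:11>8 D:10>2)
P1 drop B (A beats it: P:9>2 Q:7>4)
P1→{A,D} P2→{P,Q}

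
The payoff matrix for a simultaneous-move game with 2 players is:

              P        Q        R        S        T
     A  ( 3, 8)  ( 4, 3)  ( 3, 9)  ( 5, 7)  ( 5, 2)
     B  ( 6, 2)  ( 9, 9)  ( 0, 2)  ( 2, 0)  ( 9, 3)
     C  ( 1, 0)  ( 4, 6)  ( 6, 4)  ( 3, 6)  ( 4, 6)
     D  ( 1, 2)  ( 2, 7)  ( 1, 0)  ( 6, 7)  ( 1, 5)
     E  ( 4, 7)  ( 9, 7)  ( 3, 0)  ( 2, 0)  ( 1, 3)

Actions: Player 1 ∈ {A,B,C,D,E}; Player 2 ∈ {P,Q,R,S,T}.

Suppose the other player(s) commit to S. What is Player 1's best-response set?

u_1(A vs S) = 5
u_1(B vs S) = 2
u_1(C vs S) = 3
u_1(D vs S) = 6
u_1(E vs S) = 2
max payoff 6 at {D}

argmax u_1 = {D}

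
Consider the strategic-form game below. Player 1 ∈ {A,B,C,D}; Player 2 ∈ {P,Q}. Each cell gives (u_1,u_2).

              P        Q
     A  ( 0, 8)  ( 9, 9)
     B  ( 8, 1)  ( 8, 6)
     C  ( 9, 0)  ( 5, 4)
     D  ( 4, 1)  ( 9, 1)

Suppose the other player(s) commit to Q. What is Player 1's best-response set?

u_1(A vs Q) = 9
u_1(B vs Q) = 8
u_1(C vs Q) = 5
u_1(D vs Q) = 9
max payoff 9 at {A,D}

P1 best: {A,D}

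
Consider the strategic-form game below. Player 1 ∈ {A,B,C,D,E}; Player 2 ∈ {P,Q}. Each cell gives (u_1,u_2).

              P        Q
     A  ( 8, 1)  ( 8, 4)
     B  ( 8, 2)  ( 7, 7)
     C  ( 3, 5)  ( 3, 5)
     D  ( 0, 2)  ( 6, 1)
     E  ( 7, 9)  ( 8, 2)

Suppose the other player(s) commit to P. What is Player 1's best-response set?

u_1(A vs P) = 8
u_1(B vs P) = 8
u_1(C vs P) = 3
u_1(D vs P) = 0
u_1(E vs P) = 7
max payoff 8 at {A,B}

P1 best: {A,B}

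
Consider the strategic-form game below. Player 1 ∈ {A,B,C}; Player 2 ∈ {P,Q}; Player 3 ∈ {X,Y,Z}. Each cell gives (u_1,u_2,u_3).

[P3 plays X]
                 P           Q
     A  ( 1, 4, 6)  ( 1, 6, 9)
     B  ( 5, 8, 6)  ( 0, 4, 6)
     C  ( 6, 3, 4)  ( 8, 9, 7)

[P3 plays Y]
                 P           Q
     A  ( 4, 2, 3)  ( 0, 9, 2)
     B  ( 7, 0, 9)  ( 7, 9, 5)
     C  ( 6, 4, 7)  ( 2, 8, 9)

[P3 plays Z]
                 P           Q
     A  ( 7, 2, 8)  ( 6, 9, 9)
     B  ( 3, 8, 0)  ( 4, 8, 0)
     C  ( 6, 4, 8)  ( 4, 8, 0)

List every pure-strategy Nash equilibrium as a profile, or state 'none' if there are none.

PSNE = {(A,Q,Z)}

(A,P,X): not NE [P1→C gives 6>1; P2→Q gives 6>4; P3→Z gives 8>6]
(A,P,Y): not NE [P1→B gives 7>4; P2→Q gives 9>2; P3→Z gives 8>3]
(A,P,Z): not NE [P2→Q gives 9>2]
(A,Q,X): not NE [P1→C gives 8>1]
(A,Q,Y): not NE [P1→B gives 7>0; P3→Z gives 9>2]
(A,Q,Z): NE
(B,P,X): not NE [P1→C gives 6>5; P3→Y gives 9>6]
(B,P,Y): not NE [P2→Q gives 9>0]
(B,P,Z): not NE [P1→A gives 7>3; P3→Y gives 9>0]
(B,Q,X): not NE [P1→C gives 8>0; P2→P gives 8>4]
(B,Q,Y): not NE [P3→X gives 6>5]
(B,Q,Z): not NE [P1→A gives 6>4; P3→X gives 6>0]
(C,P,X): not NE [P2→Q gives 9>3; P3→Z gives 8>4]
(C,P,Y): not NE [P1→B gives 7>6; P2→Q gives 8>4; P3→Z gives 8>7]
(C,P,Z): not NE [P1→A gives 7>6; P2→Q gives 8>4]
(C,Q,X): not NE [P3→Y gives 9>7]
(C,Q,Y): not NE [P1→B gives 7>2]
(C,Q,Z): not NE [P1→A gives 6>4; P3→Y gives 9>0]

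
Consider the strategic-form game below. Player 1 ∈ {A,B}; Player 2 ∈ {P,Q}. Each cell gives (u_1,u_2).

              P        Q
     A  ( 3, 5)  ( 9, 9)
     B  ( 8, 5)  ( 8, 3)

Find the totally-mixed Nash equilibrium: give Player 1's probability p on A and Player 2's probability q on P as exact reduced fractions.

P1 indiff ⇒ q·3+(1-q)·9 = q·8+(1-q)·8 ⇒ q(-5) = (1-q)(-1) ⇒ q = 1/6
P2 indiff ⇒ p·5+(1-p)·5 = p·9+(1-p)·3 ⇒ p(-4) = (1-p)(-2) ⇒ p = 1/3

(p,q) = (1/3, 1/6)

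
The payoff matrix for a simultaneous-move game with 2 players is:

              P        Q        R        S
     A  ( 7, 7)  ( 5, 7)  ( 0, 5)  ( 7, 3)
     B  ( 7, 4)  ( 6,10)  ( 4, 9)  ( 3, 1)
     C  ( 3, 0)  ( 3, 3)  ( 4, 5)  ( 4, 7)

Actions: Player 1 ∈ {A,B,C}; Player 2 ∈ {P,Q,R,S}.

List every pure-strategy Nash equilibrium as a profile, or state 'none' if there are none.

Nash profiles: (A,P), (B,Q)

(A,P): NE
(A,Q): not NE [P1→B gives 6>5]
(A,R): not NE [P1→C gives 4>0; P2→Q gives 7>5]
(A,S): not NE [P2→Q gives 7>3]
(B,P): not NE [P2→Q gives 10>4]
(B,Q): NE
(B,R): not NE [P2→Q gives 10>9]
(B,S): not NE [P1→A gives 7>3; P2→Q gives 10>1]
(C,P): not NE [P1→B gives 7>3; P2→S gives 7>0]
(C,Q): not NE [P1→B gives 6>3; P2→S gives 7>3]
(C,R): not NE [P2→S gives 7>5]
(C,S): not NE [P1→A gives 7>4]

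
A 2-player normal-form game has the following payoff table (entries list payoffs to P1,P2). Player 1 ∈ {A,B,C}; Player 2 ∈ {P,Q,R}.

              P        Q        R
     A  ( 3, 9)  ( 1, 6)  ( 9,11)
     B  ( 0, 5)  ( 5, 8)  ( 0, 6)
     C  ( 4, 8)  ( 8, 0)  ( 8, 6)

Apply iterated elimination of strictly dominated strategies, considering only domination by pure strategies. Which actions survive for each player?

IESDS → P1:{A,C} P2:{P,R}

P1 drop B (C beats it: P:4>0 Q:8>5 R:8>0)
P2 drop Q (P beats it: A:9>6 C:8>0)
P1→{A,C} P2→{P,R}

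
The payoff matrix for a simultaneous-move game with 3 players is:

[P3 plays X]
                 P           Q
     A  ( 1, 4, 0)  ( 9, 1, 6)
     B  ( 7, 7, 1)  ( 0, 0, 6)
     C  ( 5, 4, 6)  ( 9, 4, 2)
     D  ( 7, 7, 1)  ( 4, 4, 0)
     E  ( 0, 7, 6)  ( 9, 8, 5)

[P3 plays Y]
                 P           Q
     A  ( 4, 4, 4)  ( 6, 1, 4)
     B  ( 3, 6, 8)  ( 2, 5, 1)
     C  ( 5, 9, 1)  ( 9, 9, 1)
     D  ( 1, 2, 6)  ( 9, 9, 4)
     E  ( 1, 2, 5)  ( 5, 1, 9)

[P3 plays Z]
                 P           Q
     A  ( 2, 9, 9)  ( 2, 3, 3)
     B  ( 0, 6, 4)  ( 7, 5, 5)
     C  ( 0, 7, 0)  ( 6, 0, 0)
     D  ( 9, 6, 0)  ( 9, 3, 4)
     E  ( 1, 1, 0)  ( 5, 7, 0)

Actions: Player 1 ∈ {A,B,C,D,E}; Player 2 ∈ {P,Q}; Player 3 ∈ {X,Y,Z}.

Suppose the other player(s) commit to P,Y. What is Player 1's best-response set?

argmax u_1 = {C}

u_1(A vs P,Y) = 4
u_1(B vs P,Y) = 3
u_1(C vs P,Y) = 5
u_1(D vs P,Y) = 1
u_1(E vs P,Y) = 1
max payoff 5 at {C}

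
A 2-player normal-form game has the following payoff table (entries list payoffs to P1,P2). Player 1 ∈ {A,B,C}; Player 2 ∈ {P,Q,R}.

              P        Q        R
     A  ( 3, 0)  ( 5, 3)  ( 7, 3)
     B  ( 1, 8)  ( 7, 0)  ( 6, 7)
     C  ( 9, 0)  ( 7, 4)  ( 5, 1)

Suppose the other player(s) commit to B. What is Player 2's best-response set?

P2 best: {P}

u_2(P vs B) = 8
u_2(Q vs B) = 0
u_2(R vs B) = 7
max payoff 8 at {P}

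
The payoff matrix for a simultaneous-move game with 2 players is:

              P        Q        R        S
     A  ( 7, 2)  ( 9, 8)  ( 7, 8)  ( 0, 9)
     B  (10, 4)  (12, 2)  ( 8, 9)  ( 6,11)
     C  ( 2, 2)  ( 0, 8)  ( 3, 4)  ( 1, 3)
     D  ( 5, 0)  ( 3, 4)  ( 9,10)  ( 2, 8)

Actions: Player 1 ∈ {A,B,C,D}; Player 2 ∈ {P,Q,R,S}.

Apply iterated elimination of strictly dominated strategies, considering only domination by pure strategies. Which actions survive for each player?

P1 drop A (B beats it: P:10>7 Q:12>9 R:8>7 S:6>0)
P1 drop C (B beats it: P:10>2 Q:12>0 R:8>3 S:6>1)
P2 drop P (R beats it: B:9>4 D:10>0)
P2 drop Q (R beats it: B:9>2 D:10>4)
P1→{B,D} P2→{R,S}

Survivors P1:{B,D} P2:{R,S}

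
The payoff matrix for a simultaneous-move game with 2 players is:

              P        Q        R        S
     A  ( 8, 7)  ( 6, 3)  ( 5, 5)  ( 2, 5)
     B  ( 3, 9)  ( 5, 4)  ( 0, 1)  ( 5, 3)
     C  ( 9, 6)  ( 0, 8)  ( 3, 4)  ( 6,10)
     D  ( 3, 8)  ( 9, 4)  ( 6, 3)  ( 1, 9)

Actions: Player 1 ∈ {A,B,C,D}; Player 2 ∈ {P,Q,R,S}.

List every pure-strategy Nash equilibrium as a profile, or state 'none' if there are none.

(A,P): not NE [P1→C gives 9>8]
(A,Q): not NE [P1→D gives 9>6; P2→P gives 7>3]
(A,R): not NE [P1→D gives 6>5; P2→P gives 7>5]
(A,S): not NE [P1→C gives 6>2; P2→P gives 7>5]
(B,P): not NE [P1→C gives 9>3]
(B,Q): not NE [P1→D gives 9>5; P2→P gives 9>4]
(B,R): not NE [P1→D gives 6>0; P2→P gives 9>1]
(B,S): not NE [P1→C gives 6>5; P2→P gives 9>3]
(C,P): not NE [P2→S gives 10>6]
(C,Q): not NE [P1→D gives 9>0; P2→S gives 10>8]
(C,R): not NE [P1→D gives 6>3; P2→S gives 10>4]
(C,S): NE
(D,P): not NE [P1→C gives 9>3; P2→S gives 9>8]
(D,Q): not NE [P2→S gives 9>4]
(D,R): not NE [P2→S gives 9>3]
(D,S): not NE [P1→C gives 6>1]

NE set: (C,S)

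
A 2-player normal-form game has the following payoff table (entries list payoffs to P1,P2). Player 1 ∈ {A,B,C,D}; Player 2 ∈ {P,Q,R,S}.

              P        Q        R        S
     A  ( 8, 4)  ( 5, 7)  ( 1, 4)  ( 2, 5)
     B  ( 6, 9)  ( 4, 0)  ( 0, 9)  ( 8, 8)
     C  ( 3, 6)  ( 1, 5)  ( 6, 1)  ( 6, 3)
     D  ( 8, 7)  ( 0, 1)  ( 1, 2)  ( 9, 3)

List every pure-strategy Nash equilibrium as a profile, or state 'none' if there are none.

(A,P): not NE [P2→Q gives 7>4]
(A,Q): NE
(A,R): not NE [P1→C gives 6>1; P2→Q gives 7>4]
(A,S): not NE [P1→D gives 9>2; P2→Q gives 7>5]
(B,P): not NE [P1→D gives 8>6]
(B,Q): not NE [P1→A gives 5>4; P2→R gives 9>0]
(B,R): not NE [P1→C gives 6>0]
(B,S): not NE [P1→D gives 9>8; P2→R gives 9>8]
(C,P): not NE [P1→D gives 8>3]
(C,Q): not NE [P1→A gives 5>1; P2→P gives 6>5]
(C,R): not NE [P2→P gives 6>1]
(C,S): not NE [P1→D gives 9>6; P2→P gives 6>3]
(D,P): NE
(D,Q): not NE [P1→A gives 5>0; P2→P gives 7>1]
(D,R): not NE [P1→C gives 6>1; P2→P gives 7>2]
(D,S): not NE [P2→P gives 7>3]

PSNE = {(A,Q), (D,P)}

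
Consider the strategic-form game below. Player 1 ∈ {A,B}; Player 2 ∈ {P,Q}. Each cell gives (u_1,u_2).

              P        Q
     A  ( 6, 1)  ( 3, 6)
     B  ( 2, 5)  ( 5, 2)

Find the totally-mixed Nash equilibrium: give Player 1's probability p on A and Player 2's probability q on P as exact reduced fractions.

P1 indiff ⇒ q·6+(1-q)·3 = q·2+(1-q)·5 ⇒ q(4) = (1-q)(2) ⇒ q = 1/3
P2 indiff ⇒ p·1+(1-p)·5 = p·6+(1-p)·2 ⇒ p(-5) = (1-p)(-3) ⇒ p = 3/8

(p,q) = (3/8, 1/3)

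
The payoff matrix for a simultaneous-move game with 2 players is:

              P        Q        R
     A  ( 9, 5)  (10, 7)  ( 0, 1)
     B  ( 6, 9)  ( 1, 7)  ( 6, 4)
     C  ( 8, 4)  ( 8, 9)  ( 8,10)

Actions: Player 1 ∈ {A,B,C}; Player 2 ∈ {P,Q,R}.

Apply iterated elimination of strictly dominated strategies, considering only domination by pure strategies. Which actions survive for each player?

P1 drop B (C beats it: P:8>6 Q:8>1 R:8>6)
P2 drop P (Q beats it: A:7>5 C:9>4)
P1→{A,C} P2→{Q,R}

IESDS → P1:{A,C} P2:{Q,R}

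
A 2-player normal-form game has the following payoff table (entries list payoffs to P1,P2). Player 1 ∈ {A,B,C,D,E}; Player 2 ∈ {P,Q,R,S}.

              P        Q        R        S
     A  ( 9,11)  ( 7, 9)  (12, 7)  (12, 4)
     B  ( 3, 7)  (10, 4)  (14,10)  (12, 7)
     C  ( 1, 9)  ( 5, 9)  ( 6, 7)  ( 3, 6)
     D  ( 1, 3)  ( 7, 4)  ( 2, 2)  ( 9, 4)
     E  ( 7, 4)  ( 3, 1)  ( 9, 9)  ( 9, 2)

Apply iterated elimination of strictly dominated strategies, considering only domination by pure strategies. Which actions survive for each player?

P1 drop C (A beats it: P:9>1 Q:7>5 R:12>6 S:12>3)
P1 drop D (B beats it: P:3>1 Q:10>7 R:14>2 S:12>9)
P1 drop E (A beats it: P:9>7 Q:7>3 R:12>9 S:12>9)
P2 drop Q (P beats it: A:11>9 B:7>4)
P2 drop S (R beats it: A:7>4 B:10>7)
P1→{A,B} P2→{P,R}

Remaining: P1:{A,B} P2:{P,R}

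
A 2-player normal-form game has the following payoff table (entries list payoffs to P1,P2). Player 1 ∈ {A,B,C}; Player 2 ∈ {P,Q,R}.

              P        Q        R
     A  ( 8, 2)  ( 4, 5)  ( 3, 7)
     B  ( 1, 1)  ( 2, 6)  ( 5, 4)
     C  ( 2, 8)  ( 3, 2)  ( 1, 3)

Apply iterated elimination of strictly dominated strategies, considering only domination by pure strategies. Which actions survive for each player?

IESDS → P1:{A,B} P2:{Q,R}

P1 drop C (A beats it: P:8>2 Q:4>3 R:3>1)
P2 drop P (Q beats it: A:5>2 B:6>1)
P1→{A,B} P2→{Q,R}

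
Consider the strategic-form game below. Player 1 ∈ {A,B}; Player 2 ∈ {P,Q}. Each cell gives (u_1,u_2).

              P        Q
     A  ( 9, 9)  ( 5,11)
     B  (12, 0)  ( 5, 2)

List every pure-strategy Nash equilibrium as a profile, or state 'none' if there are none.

(A,P): not NE [P1→B gives 12>9; P2→Q gives 11>9]
(A,Q): NE
(B,P): not NE [P2→Q gives 2>0]
(B,Q): NE

NE set: (A,Q), (B,Q)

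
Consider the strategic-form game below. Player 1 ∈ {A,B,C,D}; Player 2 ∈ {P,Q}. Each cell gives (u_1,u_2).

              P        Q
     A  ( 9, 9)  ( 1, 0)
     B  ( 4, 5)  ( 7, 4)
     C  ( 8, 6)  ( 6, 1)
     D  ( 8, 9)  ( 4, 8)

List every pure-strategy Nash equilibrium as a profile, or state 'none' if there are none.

NE set: (A,P)

(A,P): NE
(A,Q): not NE [P1→B gives 7>1; P2→P gives 9>0]
(B,P): not NE [P1→A gives 9>4]
(B,Q): not NE [P2→P gives 5>4]
(C,P): not NE [P1→A gives 9>8]
(C,Q): not NE [P1→B gives 7>6; P2→P gives 6>1]
(D,P): not NE [P1→A gives 9>8]
(D,Q): not NE [P1→B gives 7>4; P2→P gives 9>8]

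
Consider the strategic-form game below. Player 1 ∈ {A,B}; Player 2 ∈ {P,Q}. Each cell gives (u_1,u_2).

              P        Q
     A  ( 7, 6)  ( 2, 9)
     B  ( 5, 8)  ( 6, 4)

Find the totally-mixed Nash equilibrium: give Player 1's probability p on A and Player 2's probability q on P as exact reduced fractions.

p=4/7, q=2/3

P1 indiff ⇒ q·7+(1-q)·2 = q·5+(1-q)·6 ⇒ q(2) = (1-q)(4) ⇒ q = 2/3
P2 indiff ⇒ p·6+(1-p)·8 = p·9+(1-p)·4 ⇒ p(-3) = (1-p)(-4) ⇒ p = 4/7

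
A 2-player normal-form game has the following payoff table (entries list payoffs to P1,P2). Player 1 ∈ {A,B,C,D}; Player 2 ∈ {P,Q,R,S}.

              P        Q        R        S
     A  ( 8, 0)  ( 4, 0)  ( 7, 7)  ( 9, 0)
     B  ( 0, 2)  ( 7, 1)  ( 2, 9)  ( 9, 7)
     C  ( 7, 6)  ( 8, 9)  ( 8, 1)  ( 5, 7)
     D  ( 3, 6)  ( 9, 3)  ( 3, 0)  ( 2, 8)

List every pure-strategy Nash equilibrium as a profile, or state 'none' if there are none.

No pure NE.

(A,P): not NE [P2→R gives 7>0]
(A,Q): not NE [P1→D gives 9>4; P2→R gives 7>0]
(A,R): not NE [P1→C gives 8>7]
(A,S): not NE [P2→R gives 7>0]
(B,P): not NE [P1→A gives 8>0; P2→R gives 9>2]
(B,Q): not NE [P1→D gives 9>7; P2→R gives 9>1]
(B,R): not NE [P1→C gives 8>2]
(B,S): not NE [P2→R gives 9>7]
(C,P): not NE [P1→A gives 8>7; P2→Q gives 9>6]
(C,Q): not NE [P1→D gives 9>8]
(C,R): not NE [P2→Q gives 9>1]
(C,S): not NE [P1→B gives 9>5; P2→Q gives 9>7]
(D,P): not NE [P1→A gives 8>3; P2→S gives 8>6]
(D,Q): not NE [P2→S gives 8>3]
(D,R): not NE [P1→C gives 8>3; P2→S gives 8>0]
(D,S): not NE [P1→B gives 9>2]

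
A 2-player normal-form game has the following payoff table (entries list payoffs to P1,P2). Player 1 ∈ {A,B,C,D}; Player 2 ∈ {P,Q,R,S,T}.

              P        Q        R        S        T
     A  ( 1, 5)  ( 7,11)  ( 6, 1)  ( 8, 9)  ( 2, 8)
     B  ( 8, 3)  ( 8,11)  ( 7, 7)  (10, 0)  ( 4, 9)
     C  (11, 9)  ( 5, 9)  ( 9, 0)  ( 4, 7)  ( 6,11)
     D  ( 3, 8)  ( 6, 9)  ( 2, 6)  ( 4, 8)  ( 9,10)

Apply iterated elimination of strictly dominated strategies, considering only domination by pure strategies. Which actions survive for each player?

P1 drop A (B beats it: P:8>1 Q:8>7 R:7>6 S:10>8 T:4>2)
P2 drop P (T beats it: B:9>3 C:11>9 D:10>8)
P2 drop R (Q beats it: B:11>7 C:9>0 D:9>6)
P2 drop S (Q beats it: B:11>0 C:9>7 D:9>8)
P1 drop C (D beats it: Q:6>5 T:9>6)
P1→{B,D} P2→{Q,T}

Remaining: P1:{B,D} P2:{Q,T}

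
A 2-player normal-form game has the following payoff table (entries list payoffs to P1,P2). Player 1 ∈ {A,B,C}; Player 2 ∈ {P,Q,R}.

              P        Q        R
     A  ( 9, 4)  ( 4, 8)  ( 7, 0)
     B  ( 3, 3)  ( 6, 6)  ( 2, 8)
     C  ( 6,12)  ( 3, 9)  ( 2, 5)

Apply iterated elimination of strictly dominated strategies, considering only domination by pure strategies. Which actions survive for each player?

Survivors P1:{A,B} P2:{Q,R}

P1 drop C (A beats it: P:9>6 Q:4>3 R:7>2)
P2 drop P (Q beats it: A:8>4 B:6>3)
P1→{A,B} P2→{Q,R}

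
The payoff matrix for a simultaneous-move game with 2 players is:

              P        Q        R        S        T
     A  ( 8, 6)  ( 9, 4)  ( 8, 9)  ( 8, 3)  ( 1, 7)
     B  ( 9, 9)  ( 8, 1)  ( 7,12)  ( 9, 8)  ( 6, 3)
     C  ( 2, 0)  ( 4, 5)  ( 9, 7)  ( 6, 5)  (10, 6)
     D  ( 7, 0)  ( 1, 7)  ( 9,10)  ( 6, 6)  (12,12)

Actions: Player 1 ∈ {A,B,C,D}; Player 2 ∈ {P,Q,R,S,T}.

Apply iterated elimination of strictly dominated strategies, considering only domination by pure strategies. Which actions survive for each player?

P2 drop P (R beats it: A:9>6 B:12>9 C:7>0 D:10>0)
P2 drop Q (R beats it: A:9>4 B:12>1 C:7>5 D:10>7)
P2 drop S (R beats it: A:9>3 B:12>8 C:7>5 D:10>6)
P1 drop A (C beats it: R:9>8 T:10>1)
P1 drop B (C beats it: R:9>7 T:10>6)
P1→{C,D} P2→{R,T}

Remaining: P1:{C,D} P2:{R,T}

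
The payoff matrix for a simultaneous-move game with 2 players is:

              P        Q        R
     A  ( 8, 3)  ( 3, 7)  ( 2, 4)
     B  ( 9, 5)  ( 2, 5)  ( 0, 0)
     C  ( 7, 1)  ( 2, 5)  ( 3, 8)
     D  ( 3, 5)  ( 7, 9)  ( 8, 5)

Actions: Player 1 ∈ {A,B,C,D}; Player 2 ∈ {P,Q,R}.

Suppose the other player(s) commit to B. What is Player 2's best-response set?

BR_2 = {P,Q}

u_2(P vs B) = 5
u_2(Q vs B) = 5
u_2(R vs B) = 0
max payoff 5 at {P,Q}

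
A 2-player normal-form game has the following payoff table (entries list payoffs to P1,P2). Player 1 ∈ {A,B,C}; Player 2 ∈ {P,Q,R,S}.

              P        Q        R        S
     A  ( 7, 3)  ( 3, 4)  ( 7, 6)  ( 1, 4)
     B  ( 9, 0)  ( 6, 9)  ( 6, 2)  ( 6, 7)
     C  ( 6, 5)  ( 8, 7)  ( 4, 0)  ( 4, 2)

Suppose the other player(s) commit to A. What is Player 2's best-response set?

u_2(P vs A) = 3
u_2(Q vs A) = 4
u_2(R vs A) = 6
u_2(S vs A) = 4
max payoff 6 at {R}

argmax u_2 = {R}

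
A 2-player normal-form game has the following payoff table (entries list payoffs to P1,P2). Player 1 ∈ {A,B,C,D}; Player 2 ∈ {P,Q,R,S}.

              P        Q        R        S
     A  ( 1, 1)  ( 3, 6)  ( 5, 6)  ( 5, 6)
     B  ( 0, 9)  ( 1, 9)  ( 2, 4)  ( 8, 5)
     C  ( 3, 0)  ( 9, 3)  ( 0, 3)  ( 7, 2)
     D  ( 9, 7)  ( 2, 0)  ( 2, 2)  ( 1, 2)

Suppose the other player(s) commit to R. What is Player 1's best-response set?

BR_1 = {A}

u_1(A vs R) = 5
u_1(B vs R) = 2
u_1(C vs R) = 0
u_1(D vs R) = 2
max payoff 5 at {A}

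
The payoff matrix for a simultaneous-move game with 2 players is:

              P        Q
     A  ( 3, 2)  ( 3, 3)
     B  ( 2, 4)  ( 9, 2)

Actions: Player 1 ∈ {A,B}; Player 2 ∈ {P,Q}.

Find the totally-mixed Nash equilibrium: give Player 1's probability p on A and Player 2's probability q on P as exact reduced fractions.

p=2/3, q=6/7

P1 indiff ⇒ q·3+(1-q)·3 = q·2+(1-q)·9 ⇒ q(1) = (1-q)(6) ⇒ q = 6/7
P2 indiff ⇒ p·2+(1-p)·4 = p·3+(1-p)·2 ⇒ p(-1) = (1-p)(-2) ⇒ p = 2/3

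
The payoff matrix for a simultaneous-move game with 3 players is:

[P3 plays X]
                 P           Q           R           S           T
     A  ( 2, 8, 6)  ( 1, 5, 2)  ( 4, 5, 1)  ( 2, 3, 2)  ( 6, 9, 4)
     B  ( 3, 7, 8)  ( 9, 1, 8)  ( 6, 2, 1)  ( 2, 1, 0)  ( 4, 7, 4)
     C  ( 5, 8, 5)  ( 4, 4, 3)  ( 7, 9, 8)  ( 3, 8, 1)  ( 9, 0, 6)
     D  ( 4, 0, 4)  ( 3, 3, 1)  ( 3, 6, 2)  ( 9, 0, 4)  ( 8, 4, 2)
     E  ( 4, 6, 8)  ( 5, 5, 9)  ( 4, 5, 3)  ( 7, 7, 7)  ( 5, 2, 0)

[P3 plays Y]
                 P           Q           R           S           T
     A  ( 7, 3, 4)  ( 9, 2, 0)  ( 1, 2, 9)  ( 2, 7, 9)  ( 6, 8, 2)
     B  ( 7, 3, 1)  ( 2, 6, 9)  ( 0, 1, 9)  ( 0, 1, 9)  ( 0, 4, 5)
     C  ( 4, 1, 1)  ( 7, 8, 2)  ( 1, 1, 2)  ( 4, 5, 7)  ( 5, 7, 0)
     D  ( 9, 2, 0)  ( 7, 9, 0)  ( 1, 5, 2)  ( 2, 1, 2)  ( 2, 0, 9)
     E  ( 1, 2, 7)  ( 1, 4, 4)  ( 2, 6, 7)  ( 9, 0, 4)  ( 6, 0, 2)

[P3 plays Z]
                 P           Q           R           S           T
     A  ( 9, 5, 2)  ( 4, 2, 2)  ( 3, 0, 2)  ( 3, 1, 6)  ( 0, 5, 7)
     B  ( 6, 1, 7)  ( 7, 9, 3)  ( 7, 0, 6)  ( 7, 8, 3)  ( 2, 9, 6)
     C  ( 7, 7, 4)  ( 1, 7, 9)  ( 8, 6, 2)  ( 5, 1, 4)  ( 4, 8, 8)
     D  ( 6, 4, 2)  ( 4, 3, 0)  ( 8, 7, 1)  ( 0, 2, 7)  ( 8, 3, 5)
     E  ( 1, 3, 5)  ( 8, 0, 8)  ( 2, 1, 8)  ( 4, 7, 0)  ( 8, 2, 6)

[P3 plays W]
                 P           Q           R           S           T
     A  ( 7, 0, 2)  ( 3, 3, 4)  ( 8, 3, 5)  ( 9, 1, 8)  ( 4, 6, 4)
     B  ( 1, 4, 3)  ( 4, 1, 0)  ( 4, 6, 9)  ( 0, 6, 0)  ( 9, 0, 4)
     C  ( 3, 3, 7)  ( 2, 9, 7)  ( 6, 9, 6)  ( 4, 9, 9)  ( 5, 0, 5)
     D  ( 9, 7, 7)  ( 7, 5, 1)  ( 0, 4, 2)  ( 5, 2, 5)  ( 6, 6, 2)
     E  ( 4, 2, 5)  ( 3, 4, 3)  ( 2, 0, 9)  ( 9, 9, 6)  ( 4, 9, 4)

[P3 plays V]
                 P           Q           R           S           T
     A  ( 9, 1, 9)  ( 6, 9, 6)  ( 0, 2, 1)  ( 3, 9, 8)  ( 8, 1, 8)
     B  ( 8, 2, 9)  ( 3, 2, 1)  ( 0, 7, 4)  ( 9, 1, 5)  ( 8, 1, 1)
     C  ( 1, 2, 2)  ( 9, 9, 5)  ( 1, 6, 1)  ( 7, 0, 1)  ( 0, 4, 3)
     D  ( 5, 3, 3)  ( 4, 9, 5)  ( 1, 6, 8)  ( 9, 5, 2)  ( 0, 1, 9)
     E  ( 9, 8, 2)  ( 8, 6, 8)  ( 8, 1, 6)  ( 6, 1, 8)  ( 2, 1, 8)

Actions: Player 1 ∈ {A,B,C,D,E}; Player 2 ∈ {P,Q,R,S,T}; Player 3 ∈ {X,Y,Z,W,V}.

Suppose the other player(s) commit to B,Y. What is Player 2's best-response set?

u_2(P vs B,Y) = 3
u_2(Q vs B,Y) = 6
u_2(R vs B,Y) = 1
u_2(S vs B,Y) = 1
u_2(T vs B,Y) = 4
max payoff 6 at {Q}

argmax u_2 = {Q}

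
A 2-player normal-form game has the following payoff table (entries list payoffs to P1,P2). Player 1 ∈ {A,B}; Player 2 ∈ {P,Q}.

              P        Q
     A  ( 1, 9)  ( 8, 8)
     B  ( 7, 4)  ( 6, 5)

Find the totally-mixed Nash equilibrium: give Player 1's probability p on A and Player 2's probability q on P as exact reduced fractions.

P1 indiff ⇒ q·1+(1-q)·8 = q·7+(1-q)·6 ⇒ q(-6) = (1-q)(-2) ⇒ q = 1/4
P2 indiff ⇒ p·9+(1-p)·4 = p·8+(1-p)·5 ⇒ p(1) = (1-p)(1) ⇒ p = 1/2

(p,q) = (1/2, 1/4)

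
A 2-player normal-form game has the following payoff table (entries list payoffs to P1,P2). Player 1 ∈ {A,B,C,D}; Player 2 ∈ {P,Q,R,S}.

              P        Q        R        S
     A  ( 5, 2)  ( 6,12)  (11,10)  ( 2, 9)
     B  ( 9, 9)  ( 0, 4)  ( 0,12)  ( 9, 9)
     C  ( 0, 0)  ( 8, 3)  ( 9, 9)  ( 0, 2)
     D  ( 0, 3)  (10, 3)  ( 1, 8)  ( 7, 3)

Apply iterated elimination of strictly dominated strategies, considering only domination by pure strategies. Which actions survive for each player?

P2 drop P (R beats it: A:10>2 B:12>9 C:9>0 D:8>3)
P2 drop S (R beats it: A:10>9 B:12>9 C:9>2 D:8>3)
P1 drop B (A beats it: Q:6>0 R:11>0)
P1→{A,C,D} P2→{Q,R}

Remaining: P1:{A,C,D} P2:{Q,R}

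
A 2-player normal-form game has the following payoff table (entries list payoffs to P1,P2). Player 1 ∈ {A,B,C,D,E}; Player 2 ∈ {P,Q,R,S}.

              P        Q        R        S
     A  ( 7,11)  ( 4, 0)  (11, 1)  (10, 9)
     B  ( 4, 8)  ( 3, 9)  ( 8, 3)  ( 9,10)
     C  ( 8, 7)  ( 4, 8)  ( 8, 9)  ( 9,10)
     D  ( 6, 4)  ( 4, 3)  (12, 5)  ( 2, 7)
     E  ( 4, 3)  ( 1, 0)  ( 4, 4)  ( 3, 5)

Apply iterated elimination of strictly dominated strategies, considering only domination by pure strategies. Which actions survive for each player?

P1 drop B (A beats it: P:7>4 Q:4>3 R:11>8 S:10>9)
P1 drop E (A beats it: P:7>4 Q:4>1 R:11>4 S:10>3)
P2 drop Q (R beats it: A:1>0 C:9>8 D:5>3)
P2 drop R (S beats it: A:9>1 C:10>9 D:7>5)
P1 drop D (A beats it: P:7>6 S:10>2)
P1→{A,C} P2→{P,S}

Remaining: P1:{A,C} P2:{P,S}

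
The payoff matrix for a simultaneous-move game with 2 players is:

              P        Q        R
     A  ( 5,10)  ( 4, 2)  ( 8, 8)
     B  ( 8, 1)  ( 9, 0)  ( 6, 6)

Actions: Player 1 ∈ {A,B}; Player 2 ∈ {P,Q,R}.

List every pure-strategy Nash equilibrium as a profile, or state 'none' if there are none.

No pure NE.

(A,P): not NE [P1→B gives 8>5]
(A,Q): not NE [P1→B gives 9>4; P2→P gives 10>2]
(A,R): not NE [P2→P gives 10>8]
(B,P): not NE [P2→R gives 6>1]
(B,Q): not NE [P2→R gives 6>0]
(B,R): not NE [P1→A gives 8>6]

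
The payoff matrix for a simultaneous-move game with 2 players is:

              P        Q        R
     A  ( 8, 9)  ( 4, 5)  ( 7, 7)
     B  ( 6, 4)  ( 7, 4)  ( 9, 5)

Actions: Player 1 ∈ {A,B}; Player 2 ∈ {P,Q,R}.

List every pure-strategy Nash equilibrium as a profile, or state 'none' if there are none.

PSNE = {(A,P), (B,R)}

(A,P): NE
(A,Q): not NE [P1→B gives 7>4; P2→P gives 9>5]
(A,R): not NE [P1→B gives 9>7; P2→P gives 9>7]
(B,P): not NE [P1→A gives 8>6; P2→R gives 5>4]
(B,Q): not NE [P2→R gives 5>4]
(B,R): NE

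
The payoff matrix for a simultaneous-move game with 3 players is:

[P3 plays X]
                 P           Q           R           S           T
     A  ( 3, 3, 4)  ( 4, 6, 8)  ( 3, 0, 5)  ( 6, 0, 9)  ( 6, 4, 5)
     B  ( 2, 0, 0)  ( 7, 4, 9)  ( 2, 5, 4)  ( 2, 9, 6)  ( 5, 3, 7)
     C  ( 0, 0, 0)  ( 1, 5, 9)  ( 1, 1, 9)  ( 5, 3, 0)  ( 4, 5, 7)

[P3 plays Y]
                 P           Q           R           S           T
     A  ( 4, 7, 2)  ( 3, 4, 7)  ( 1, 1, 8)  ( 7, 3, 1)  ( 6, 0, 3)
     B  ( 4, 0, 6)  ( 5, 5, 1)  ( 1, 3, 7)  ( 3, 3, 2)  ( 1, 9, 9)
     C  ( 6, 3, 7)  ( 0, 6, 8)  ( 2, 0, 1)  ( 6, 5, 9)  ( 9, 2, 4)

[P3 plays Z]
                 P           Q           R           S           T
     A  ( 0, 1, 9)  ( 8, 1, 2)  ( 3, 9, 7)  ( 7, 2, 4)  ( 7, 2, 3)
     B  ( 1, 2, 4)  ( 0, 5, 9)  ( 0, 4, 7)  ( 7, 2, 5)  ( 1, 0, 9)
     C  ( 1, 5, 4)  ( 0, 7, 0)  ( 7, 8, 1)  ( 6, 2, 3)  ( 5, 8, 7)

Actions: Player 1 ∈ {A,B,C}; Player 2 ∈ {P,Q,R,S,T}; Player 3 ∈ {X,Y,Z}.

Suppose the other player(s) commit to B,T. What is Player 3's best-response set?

P3 best: {Y,Z}

u_3(X vs B,T) = 7
u_3(Y vs B,T) = 9
u_3(Z vs B,T) = 9
max payoff 9 at {Y,Z}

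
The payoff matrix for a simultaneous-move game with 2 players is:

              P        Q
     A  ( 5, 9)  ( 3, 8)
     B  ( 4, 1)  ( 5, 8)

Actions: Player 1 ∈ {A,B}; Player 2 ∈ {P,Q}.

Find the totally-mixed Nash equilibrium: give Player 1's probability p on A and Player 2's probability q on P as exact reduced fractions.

P1 indiff ⇒ q·5+(1-q)·3 = q·4+(1-q)·5 ⇒ q(1) = (1-q)(2) ⇒ q = 2/3
P2 indiff ⇒ p·9+(1-p)·1 = p·8+(1-p)·8 ⇒ p(1) = (1-p)(7) ⇒ p = 7/8

P1 mixes 7/8 on A; P2 mixes 2/3 on P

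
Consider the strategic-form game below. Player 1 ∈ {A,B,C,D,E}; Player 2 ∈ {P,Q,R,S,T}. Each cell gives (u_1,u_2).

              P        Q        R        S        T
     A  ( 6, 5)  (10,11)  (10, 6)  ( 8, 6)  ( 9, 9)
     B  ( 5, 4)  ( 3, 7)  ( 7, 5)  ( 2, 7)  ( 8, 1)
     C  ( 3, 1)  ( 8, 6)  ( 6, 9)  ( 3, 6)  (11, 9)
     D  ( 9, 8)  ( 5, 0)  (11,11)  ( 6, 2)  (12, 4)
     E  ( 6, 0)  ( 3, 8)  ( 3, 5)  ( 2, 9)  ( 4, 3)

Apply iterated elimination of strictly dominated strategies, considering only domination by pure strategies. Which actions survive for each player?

IESDS → P1:{A,C,D} P2:{Q,R,T}

P1 drop B (A beats it: P:6>5 Q:10>3 R:10>7 S:8>2 T:9>8)
P1 drop E (D beats it: P:9>6 Q:5>3 R:11>3 S:6>2 T:12>4)
P2 drop P (R beats it: A:6>5 C:9>1 D:11>8)
P2 drop S (T beats it: A:9>6 C:9>6 D:4>2)
P1→{A,C,D} P2→{Q,R,T}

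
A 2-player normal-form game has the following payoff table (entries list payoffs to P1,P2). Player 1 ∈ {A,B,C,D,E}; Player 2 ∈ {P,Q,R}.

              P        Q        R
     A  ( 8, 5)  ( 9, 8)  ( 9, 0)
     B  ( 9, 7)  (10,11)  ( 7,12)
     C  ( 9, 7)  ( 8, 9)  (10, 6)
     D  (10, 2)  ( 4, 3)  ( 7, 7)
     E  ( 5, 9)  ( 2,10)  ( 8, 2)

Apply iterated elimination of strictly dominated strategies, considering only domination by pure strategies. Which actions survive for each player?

P1 drop E (A beats it: P:8>5 Q:9>2 R:9>8)
P2 drop P (Q beats it: A:8>5 B:11>7 C:9>7 D:3>2)
P1 drop D (A beats it: Q:9>4 R:9>7)
P1→{A,B,C} P2→{Q,R}

IESDS → P1:{A,B,C} P2:{Q,R}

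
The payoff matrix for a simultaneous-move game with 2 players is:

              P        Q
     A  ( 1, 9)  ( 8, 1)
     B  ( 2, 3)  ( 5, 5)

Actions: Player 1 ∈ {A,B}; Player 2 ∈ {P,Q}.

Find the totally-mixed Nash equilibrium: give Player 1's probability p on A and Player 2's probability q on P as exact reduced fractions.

P1 indiff ⇒ q·1+(1-q)·8 = q·2+(1-q)·5 ⇒ q(-1) = (1-q)(-3) ⇒ q = 3/4
P2 indiff ⇒ p·9+(1-p)·3 = p·1+(1-p)·5 ⇒ p(8) = (1-p)(2) ⇒ p = 1/5

(p,q) = (1/5, 3/4)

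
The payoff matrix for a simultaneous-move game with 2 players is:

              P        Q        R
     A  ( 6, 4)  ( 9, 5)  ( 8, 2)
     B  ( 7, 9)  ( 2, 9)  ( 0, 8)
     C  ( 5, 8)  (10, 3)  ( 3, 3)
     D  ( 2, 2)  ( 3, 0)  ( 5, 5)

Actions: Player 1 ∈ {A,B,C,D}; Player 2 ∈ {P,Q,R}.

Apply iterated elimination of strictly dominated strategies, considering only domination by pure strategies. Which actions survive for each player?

IESDS → P1:{A,B,C} P2:{P,Q}

P1 drop D (A beats it: P:6>2 Q:9>3 R:8>5)
P2 drop R (P beats it: A:4>2 B:9>8 C:8>3)
P1→{A,B,C} P2→{P,Q}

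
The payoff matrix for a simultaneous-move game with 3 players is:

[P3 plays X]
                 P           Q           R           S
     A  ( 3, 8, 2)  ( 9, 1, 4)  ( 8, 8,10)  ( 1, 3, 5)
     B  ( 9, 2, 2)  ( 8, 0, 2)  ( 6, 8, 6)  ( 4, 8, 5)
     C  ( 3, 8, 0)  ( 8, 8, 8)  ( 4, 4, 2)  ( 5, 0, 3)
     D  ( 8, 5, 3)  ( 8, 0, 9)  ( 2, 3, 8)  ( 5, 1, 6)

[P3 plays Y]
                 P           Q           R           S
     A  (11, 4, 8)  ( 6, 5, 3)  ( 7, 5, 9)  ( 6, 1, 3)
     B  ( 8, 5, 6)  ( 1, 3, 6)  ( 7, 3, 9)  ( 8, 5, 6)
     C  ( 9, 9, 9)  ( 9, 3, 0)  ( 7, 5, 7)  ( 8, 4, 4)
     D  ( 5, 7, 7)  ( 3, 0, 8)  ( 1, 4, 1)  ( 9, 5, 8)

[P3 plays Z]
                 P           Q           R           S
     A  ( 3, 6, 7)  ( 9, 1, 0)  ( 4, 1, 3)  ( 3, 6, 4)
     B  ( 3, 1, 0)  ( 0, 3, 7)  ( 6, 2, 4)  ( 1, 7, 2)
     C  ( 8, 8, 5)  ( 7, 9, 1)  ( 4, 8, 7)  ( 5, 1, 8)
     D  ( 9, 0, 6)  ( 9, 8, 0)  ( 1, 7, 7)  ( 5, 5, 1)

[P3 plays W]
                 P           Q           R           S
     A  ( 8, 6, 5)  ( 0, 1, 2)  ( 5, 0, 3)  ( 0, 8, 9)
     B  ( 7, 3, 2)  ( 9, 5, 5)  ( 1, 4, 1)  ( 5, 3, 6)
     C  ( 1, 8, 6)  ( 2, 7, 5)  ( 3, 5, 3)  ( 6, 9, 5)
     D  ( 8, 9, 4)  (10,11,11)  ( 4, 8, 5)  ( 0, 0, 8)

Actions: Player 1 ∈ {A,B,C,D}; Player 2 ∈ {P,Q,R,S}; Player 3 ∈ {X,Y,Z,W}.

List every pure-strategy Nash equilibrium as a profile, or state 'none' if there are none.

PSNE = {(A,R,X), (D,Q,W)}

(A,P,X): not NE [P1→B gives 9>3; P3→Y gives 8>2]
(A,P,Y): not NE [P2→R gives 5>4]
(A,P,Z): not NE [P1→D gives 9>3; P3→Y gives 8>7]
(A,P,W): not NE [P2→S gives 8>6; P3→Y gives 8>5]
(A,Q,X): not NE [P2→R gives 8>1]
(A,Q,Y): not NE [P1→C gives 9>6; P3→X gives 4>3]
(A,Q,Z): not NE [P2→S gives 6>1; P3→X gives 4>0]
(A,Q,W): not NE [P1→D gives 10>0; P2→S gives 8>1; P3→X gives 4>2]
(A,R,X): NE
(A,R,Y): not NE [P3→X gives 10>9]
(A,R,Z): not NE [P1→B gives 6>4; P2→S gives 6>1; P3→X gives 10>3]
(A,R,W): not NE [P2→S gives 8>0; P3→X gives 10>3]
(A,S,X): not NE [P1→D gives 5>1; P2→R gives 8>3; P3→W gives 9>5]
(A,S,Y): not NE [P1→D gives 9>6; P2→R gives 5>1; P3→W gives 9>3]
(A,S,Z): not NE [P1→D gives 5>3; P3→W gives 9>4]
(A,S,W): not NE [P1→C gives 6>0]
(B,P,X): not NE [P2→S gives 8>2; P3→Y gives 6>2]
(B,P,Y): not NE [P1→A gives 11>8]
(B,P,Z): not NE [P1→D gives 9>3; P2→S gives 7>1; P3→Y gives 6>0]
(B,P,W): not NE [P1→D gives 8>7; P2→Q gives 5>3; P3→Y gives 6>2]
(B,Q,X): not NE [P1→A gives 9>8; P2→S gives 8>0; P3→Z gives 7>2]
(B,Q,Y): not NE [P1→C gives 9>1; P2→S gives 5>3; P3→Z gives 7>6]
(B,Q,Z): not NE [P1→D gives 9>0; P2→S gives 7>3]
(B,Q,W): not NE [P1→D gives 10>9; P3→Z gives 7>5]
(B,R,X): not NE [P1→A gives 8>6; P3→Y gives 9>6]
(B,R,Y): not NE [P2→S gives 5>3]
(B,R,Z): not NE [P2→S gives 7>2; P3→Y gives 9>4]
(B,R,W): not NE [P1→A gives 5>1; P2→Q gives 5>4; P3→Y gives 9>1]
(B,S,X): not NE [P1→D gives 5>4; P3→W gives 6>5]
(B,S,Y): not NE [P1→D gives 9>8]
(B,S,Z): not NE [P1→D gives 5>1; P3→W gives 6>2]
(B,S,W): not NE [P1→C gives 6>5; P2→Q gives 5>3]
(C,P,X): not NE [P1→B gives 9>3; P3→Y gives 9>0]
(C,P,Y): not NE [P1→A gives 11>9]
(C,P,Z): not NE [P1→D gives 9>8; P2→Q gives 9>8; P3→Y gives 9>5]
(C,P,W): not NE [P1→D gives 8>1; P2→S gives 9>8; P3→Y gives 9>6]
(C,Q,X): not NE [P1→A gives 9>8]
(C,Q,Y): not NE [P2→P gives 9>3; P3→X gives 8>0]
(C,Q,Z): not NE [P1→D gives 9>7; P3→X gives 8>1]
(C,Q,W): not NE [P1→D gives 10>2; P2→S gives 9>7; P3→X gives 8>5]
(C,R,X): not NE [P1→A gives 8>4; P2→Q gives 8>4; P3→Z gives 7>2]
(C,R,Y): not NE [P2→P gives 9>5]
(C,R,Z): not NE [P1→B gives 6>4; P2→Q gives 9>8]
(C,R,W): not NE [P1→A gives 5>3; P2→S gives 9>5; P3→Z gives 7>3]
(C,S,X): not NE [P2→Q gives 8>0; P3→Z gives 8>3]
(C,S,Y): not NE [P1→D gives 9>8; P2→P gives 9>4; P3→Z gives 8>4]
(C,S,Z): not NE [P2→Q gives 9>1]
(C,S,W): not NE [P3→Z gives 8>5]
(D,P,X): not NE [P1→B gives 9>8; P3→Y gives 7>3]
(D,P,Y): not NE [P1→A gives 11>5]
(D,P,Z): not NE [P2→Q gives 8>0; P3→Y gives 7>6]
(D,P,W): not NE [P2→Q gives 11>9; P3→Y gives 7>4]
(D,Q,X): not NE [P1→A gives 9>8; P2→P gives 5>0; P3→W gives 11>9]
(D,Q,Y): not NE [P1→C gives 9>3; P2→P gives 7>0; P3→W gives 11>8]
(D,Q,Z): not NE [P3→W gives 11>0]
(D,Q,W): NE
(D,R,X): not NE [P1→A gives 8>2; P2→P gives 5>3]
(D,R,Y): not NE [P1→C gives 7>1; P2→P gives 7>4; P3→X gives 8>1]
(D,R,Z): not NE [P1→B gives 6>1; P2→Q gives 8>7; P3→X gives 8>7]
(D,R,W): not NE [P1→A gives 5>4; P2→Q gives 11>8; P3→X gives 8>5]
(D,S,X): not NE [P2→P gives 5>1; P3→W gives 8>6]
(D,S,Y): not NE [P2→P gives 7>5]
(D,S,Z): not NE [P2→Q gives 8>5; P3→W gives 8>1]
(D,S,W): not NE [P1→C gives 6>0; P2→Q gives 11>0]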